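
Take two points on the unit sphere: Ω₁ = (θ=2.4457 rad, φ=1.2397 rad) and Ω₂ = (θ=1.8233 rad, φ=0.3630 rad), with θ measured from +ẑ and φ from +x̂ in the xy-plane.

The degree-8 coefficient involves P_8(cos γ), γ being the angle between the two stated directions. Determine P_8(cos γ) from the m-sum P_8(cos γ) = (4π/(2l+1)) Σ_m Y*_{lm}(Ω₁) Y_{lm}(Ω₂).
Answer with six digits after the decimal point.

0.183940

Addition theorem: P_8(cos γ) = (4π/17) Σ_m Y*_{lm}(Ω₁) Y_{lm}(Ω₂), m = −8…8:
  m=-8: Y*=-0.01295 - 0.00696j  Y=-0.38711 - 0.09375j  product 0.00436 + 0.00391j
  m=-7: Y*=0.05167 - 0.04783j  Y=0.33913 + 0.23231j  product 0.02863 - 0.00422j
  m=-6: Y*=0.08269 + 0.18728j  Y=0.01129 + 0.01625j  product -0.00211 + 0.00346j
  m=-5: Y*=-0.39290 + 0.03335j  Y=-0.08628 - 0.34628j  product 0.04545 + 0.13318j
  m=-4: Y*=0.11480 - 0.45644j  Y=-0.01303 + 0.10913j  product 0.04831 + 0.01847j
  m=-3: Y*=0.18001 + 0.11730j  Y=-0.14037 + 0.26845j  product -0.05676 + 0.03186j
  m=-2: Y*=0.20409 - 0.15911j  Y=0.12153 - 0.10789j  product 0.00764 - 0.04136j
  m=-1: Y*=0.11597 + 0.33736j  Y=0.25625 - 0.09733j  product 0.06255 + 0.07516j
  m=+0: Y*=0.15450 + 0.00000j  Y=-0.17691 + 0.00000j  product -0.02733 + 0.00000j
  m=+1: Y*=-0.11597 + 0.33736j  Y=-0.25625 - 0.09733j  product 0.06255 - 0.07516j
  m=+2: Y*=0.20409 + 0.15911j  Y=0.12153 + 0.10789j  product 0.00764 + 0.04136j
  m=+3: Y*=-0.18001 + 0.11730j  Y=0.14037 + 0.26845j  product -0.05676 - 0.03186j
  m=+4: Y*=0.11480 + 0.45644j  Y=-0.01303 - 0.10913j  product 0.04831 - 0.01847j
  m=+5: Y*=0.39290 + 0.03335j  Y=0.08628 - 0.34628j  product 0.04545 - 0.13318j
  m=+6: Y*=0.08269 - 0.18728j  Y=0.01129 - 0.01625j  product -0.00211 - 0.00346j
  m=+7: Y*=-0.05167 - 0.04783j  Y=-0.33913 + 0.23231j  product 0.02863 + 0.00422j
  m=+8: Y*=-0.01295 + 0.00696j  Y=-0.38711 + 0.09375j  product 0.00436 - 0.00391j
Σ over m = 0.24884 - 0.00000j; ×(4π/17) → 0.18394 - 0.00000j. Real part: 0.183940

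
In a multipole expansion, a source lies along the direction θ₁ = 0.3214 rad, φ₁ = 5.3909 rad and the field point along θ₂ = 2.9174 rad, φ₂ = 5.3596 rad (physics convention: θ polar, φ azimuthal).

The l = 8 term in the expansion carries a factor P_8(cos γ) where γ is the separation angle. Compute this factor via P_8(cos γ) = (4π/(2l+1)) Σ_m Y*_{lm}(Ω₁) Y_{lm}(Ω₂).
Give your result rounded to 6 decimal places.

Addition theorem: P_8(cos γ) = (4π/17) Σ_m Y*_{lm}(Ω₁) Y_{lm}(Ω₂), m = −8…8:
  m=-8: Y*=0.00003 - 0.00004j  Y=0.00000 + 0.00000j  product 0.00000 + 0.00000j
  m=-7: Y*=0.00061 + 0.00002j  Y=-0.00005 - 0.00001j  product -0.00000 - 0.00000j
  m=-6: Y*=0.00280 + 0.00375j  Y=0.00044 - 0.00041j  product 0.00000 + 0.00000j
  m=-5: Y*=-0.00633 + 0.02469j  Y=0.00046 + 0.00483j  product -0.00012 - 0.00002j
  m=-4: Y*=-0.09279 + 0.04228j  Y=-0.02463 - 0.01519j  product 0.00293 + 0.00037j
  m=-3: Y*=-0.26154 - 0.13113j  Y=0.11796 - 0.04587j  product -0.03687 - 0.00347j
  m=-2: Y*=-0.11706 - 0.53922j  Y=-0.10433 + 0.36782j  product 0.21055 + 0.01320j
  m=-1: Y*=0.31899 - 0.39566j  Y=-0.40925 - 0.54147j  product -0.34478 - 0.01080j
  m=+0: Y*=-0.18426 + 0.00000j  Y=0.32459 + 0.00000j  product -0.05981 + 0.00000j
  m=+1: Y*=-0.31899 - 0.39566j  Y=0.40925 - 0.54147j  product -0.34478 + 0.01080j
  m=+2: Y*=-0.11706 + 0.53922j  Y=-0.10433 - 0.36782j  product 0.21055 - 0.01320j
  m=+3: Y*=0.26154 - 0.13113j  Y=-0.11796 - 0.04587j  product -0.03687 + 0.00347j
  m=+4: Y*=-0.09279 - 0.04228j  Y=-0.02463 + 0.01519j  product 0.00293 - 0.00037j
  m=+5: Y*=0.00633 + 0.02469j  Y=-0.00046 + 0.00483j  product -0.00012 + 0.00002j
  m=+6: Y*=0.00280 - 0.00375j  Y=0.00044 + 0.00041j  product 0.00000 - 0.00000j
  m=+7: Y*=-0.00061 + 0.00002j  Y=0.00005 - 0.00001j  product -0.00000 + 0.00000j
  m=+8: Y*=0.00003 + 0.00004j  Y=0.00000 - 0.00000j  product 0.00000 - 0.00000j
Σ over m = -0.39639 + 0.00000j; ×(4π/17) → -0.29301 + 0.00000j. Real part: -0.293013

-0.293013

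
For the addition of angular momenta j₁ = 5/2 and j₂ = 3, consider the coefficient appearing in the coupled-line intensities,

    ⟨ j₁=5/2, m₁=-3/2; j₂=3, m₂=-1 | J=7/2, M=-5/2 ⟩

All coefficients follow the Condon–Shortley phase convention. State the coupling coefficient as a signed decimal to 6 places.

-0.398410

triangle: 2!×3!×4!/10! = 288/3628800
(j±m)!: 1!×4!×2!×4!×1!×6! = 829440
prefactor² = (2J+1)×Δ×N² = 18432/35
  k=1: −1/(1!×1!×3!×1!×0!×3!) = -1/36
  k=2: +1/(2!×0!×2!×0!×1!×4!) = 1/96
Σ = -5/288  ⇒  CG² = 18432/35×(-5/288)² = 10/63
CG = −√(10/63) = -0.398410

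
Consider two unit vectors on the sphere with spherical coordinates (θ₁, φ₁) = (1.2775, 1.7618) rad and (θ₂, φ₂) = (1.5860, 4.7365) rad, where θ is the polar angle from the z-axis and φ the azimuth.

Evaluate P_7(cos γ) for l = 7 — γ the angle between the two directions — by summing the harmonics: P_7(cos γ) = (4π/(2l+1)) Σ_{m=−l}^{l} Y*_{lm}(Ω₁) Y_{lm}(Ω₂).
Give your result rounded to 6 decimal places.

Term-by-term m-sum for l=7 (normalisation 4π/15 = 0.837758):
  term(m=-7) = (-0.072112, -0.169356)   from Y*(Ω₁)=(0.358387, -0.085341), Y(Ω₂)=(-0.083927, -0.492536)
  term(m=-6) = (-0.006380, -0.009966)   from Y*(Ω₁)=(-0.171564, -0.379306), Y(Ω₂)=(0.028128, -0.004098)
  term(m=-5) = (0.006272, 0.006920)   from Y*(Ω₁)=(-0.020853, 0.014755), Y(Ω₂)=(-0.043970, -0.362961)
  term(m=-4) = (-0.008948, -0.007054)   from Y*(Ω₁)=(-0.246174, -0.235865), Y(Ω₂)=(0.033266, -0.003218)
  term(m=-3) = (0.042651, 0.023338)   from Y*(Ω₁)=(-0.079852, 0.123759), Y(Ω₂)=(-0.023856, -0.329235)
  term(m=-2) = (-0.009491, -0.003291)   from Y*(Ω₁)=(-0.261745, -0.105154), Y(Ω₂)=(0.035570, -0.001717)
  term(m=-1) = (0.058861, 0.009916)   from Y*(Ω₁)=(-0.035709, 0.184675), Y(Ω₂)=(-0.007651, -0.317250)
  term(m=+0) = (-0.009493, -0.000000)   from Y*(Ω₁)=(-0.261813, -0.000000), Y(Ω₂)=(0.036259, 0.000000)
  term(m=+1) = (0.058861, -0.009916)   from Y*(Ω₁)=(0.035709, 0.184675), Y(Ω₂)=(0.007651, -0.317250)
  term(m=+2) = (-0.009491, 0.003291)   from Y*(Ω₁)=(-0.261745, 0.105154), Y(Ω₂)=(0.035570, 0.001717)
  term(m=+3) = (0.042651, -0.023338)   from Y*(Ω₁)=(0.079852, 0.123759), Y(Ω₂)=(0.023856, -0.329235)
  term(m=+4) = (-0.008948, 0.007054)   from Y*(Ω₁)=(-0.246174, 0.235865), Y(Ω₂)=(0.033266, 0.003218)
  term(m=+5) = (0.006272, -0.006920)   from Y*(Ω₁)=(0.020853, 0.014755), Y(Ω₂)=(0.043970, -0.362961)
  term(m=+6) = (-0.006380, 0.009966)   from Y*(Ω₁)=(-0.171564, 0.379306), Y(Ω₂)=(0.028128, 0.004098)
  term(m=+7) = (-0.072112, 0.169356)   from Y*(Ω₁)=(-0.358387, -0.085341), Y(Ω₂)=(0.083927, -0.492536)
Total Σ_m = (0.012214, 0.000000). Multiply by 0.837758: (0.010232, 0.000000). P_7(cos γ) = 0.010232

0.010232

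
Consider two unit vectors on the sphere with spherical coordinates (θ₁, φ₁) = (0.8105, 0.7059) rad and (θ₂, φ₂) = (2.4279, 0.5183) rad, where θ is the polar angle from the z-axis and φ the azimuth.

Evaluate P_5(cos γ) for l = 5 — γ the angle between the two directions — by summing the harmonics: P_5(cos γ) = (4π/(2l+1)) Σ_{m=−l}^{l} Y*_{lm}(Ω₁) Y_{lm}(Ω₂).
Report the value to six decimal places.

-0.101511

Addition theorem: P_5(cos γ) = (4π/11) Σ_m Y*_{lm}(Ω₁) Y_{lm}(Ω₂), m = −5…5:
  m=-5: (-0.085842, -0.035076) × (-0.047567, -0.029169) = (0.003060, 0.004172)  (running Σ = (0.003060, 0.004172))
  m=-4: (-0.264898, 0.087195) × (0.098117, 0.178580) = (-0.041562, -0.038750)  (running Σ = (-0.038502, -0.034578))
  m=-3: (-0.224131, 0.368119) × (0.006391, -0.402038) = (0.146565, 0.092462)  (running Σ = (0.108063, 0.057884))
  m=-2: (0.041240, 0.257186) × (-0.199696, 0.337571) = (-0.095054, -0.037438)  (running Σ = (0.013009, 0.020446))
  m=-1: (-0.161155, -0.137373) × (-0.025961, 0.014806) = (0.006218, 0.001180)  (running Σ = (0.019227, 0.021627))
  m=0: (-0.325175, -0.000000) × (0.391518, 0.000000) = (-0.127312, -0.000000)  (running Σ = (-0.108085, 0.021627))
  m=1: (0.161155, -0.137373) × (0.025961, 0.014806) = (0.006218, -0.001180)  (running Σ = (-0.101867, 0.020446))
  m=2: (0.041240, -0.257186) × (-0.199696, -0.337571) = (-0.095054, 0.037438)  (running Σ = (-0.196921, 0.057884))
  m=3: (0.224131, 0.368119) × (-0.006391, -0.402038) = (0.146565, -0.092462)  (running Σ = (-0.050356, -0.034578))
  m=4: (-0.264898, -0.087195) × (0.098117, -0.178580) = (-0.041562, 0.038750)  (running Σ = (-0.091918, 0.004172))
  m=5: (0.085842, -0.035076) × (0.047567, -0.029169) = (0.003060, -0.004172)  (running Σ = (-0.088858, 0.000000))
Accumulated sum (-0.088858, 0.000000); after 4π/(2l+1) scaling, (-0.101511, 0.000000) ⇒ P_5 = -0.101511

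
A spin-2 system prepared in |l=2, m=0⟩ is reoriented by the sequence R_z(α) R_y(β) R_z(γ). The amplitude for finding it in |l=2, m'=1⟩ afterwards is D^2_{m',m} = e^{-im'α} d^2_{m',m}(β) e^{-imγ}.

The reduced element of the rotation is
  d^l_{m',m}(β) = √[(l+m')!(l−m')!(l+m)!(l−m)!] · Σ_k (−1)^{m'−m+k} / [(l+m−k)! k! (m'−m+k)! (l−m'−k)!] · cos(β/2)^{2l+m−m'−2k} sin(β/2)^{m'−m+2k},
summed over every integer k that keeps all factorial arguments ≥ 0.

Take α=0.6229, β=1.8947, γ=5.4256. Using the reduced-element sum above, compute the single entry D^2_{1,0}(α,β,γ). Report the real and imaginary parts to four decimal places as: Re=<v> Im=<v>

Split into d^2_{1,0}(β=1.8947) × two z-phases.
Half-angle: c=0.583837, s=0.811871. N=√(6·1·2·2)=4.898979
The bounds max(0,m−m')=0 and min(l+m,l−m')=1 give 2 terms
  k=0: (−1)^1·4.8990/(2)·0.5838^3·0.8119^1 = -0.395764
  k=1: (−1)^2·4.8990/(2)·0.5838^1·0.8119^3 = +0.765294
d^2_{1,0}(1.8947) = -0.395764 +0.765294 = +0.369530
Phases: e^{-i·(1)·0.6229}=+0.812190-0.583393i, e^{-i·(0)·5.4256}=+1.000000+0.000000i ⇒ D=+0.300128-0.215581i

Re=0.3001 Im=-0.2156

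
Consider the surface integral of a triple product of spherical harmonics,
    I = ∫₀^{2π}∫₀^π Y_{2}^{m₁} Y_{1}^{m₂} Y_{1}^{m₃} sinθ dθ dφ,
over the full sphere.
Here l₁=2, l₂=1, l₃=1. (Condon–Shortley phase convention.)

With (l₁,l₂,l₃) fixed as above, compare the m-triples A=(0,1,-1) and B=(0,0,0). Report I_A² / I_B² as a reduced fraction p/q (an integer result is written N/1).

Shared (l₁,l₂,l₃)=(2,1,1): N and (l;000)² cancel in I_A²/I_B².
A: Δ = 2!·2!·0!/5! = 1/30; Racah Σ t=2..2: t=2:+1/4 = 1/4; ⇒ 3j(2 1 1; 0 1 -1)² = 1/30, sgn +1
B: Δ = 2!·2!·0!/5! = 1/30; Racah Σ t=1..1: t=1:−1/1 = -1/1; ⇒ 3j(2 1 1; 0 0 0)² = 2/15, sgn +1
I_A²/I_B² = (1/30)/(2/15) = 1/4

1/4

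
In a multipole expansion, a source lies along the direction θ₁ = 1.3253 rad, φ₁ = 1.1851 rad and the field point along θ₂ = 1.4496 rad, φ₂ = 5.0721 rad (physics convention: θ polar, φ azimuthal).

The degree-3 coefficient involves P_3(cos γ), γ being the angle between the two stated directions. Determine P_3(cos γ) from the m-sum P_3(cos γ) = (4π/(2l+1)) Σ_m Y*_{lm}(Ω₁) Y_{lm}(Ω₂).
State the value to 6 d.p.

Addition theorem: P_3(cos γ) = (4π/7) Σ_m Y*_{lm}(Ω₁) Y_{lm}(Ω₂), m = −3…3:
  m=-3: (-0.348682-0.153088i) × (-0.359769-0.192666i) = +0.095950+0.122255i  (running Σ = +0.095950+0.122255i)
  m=-2: (-0.167556+0.162927i) × (-0.091580+0.080228i) = +0.002273-0.028364i  (running Σ = +0.098224+0.093892i)
  m=-1: (-0.083105-0.204677i) × (-0.104673-0.278332i) = -0.048269+0.044555i  (running Σ = +0.049955+0.138447i)
  m=0: (-0.245302-0.000000i) × (-0.132054+0.000000i) = +0.032393+0.000000i  (running Σ = +0.082348+0.138447i)
  m=1: (+0.083105-0.204677i) × (+0.104673-0.278332i) = -0.048269-0.044555i  (running Σ = +0.034078+0.093892i)
  m=2: (-0.167556-0.162927i) × (-0.091580-0.080228i) = +0.002273+0.028364i  (running Σ = +0.036352+0.122255i)
  m=3: (+0.348682-0.153088i) × (+0.359769-0.192666i) = +0.095950-0.122255i  (running Σ = +0.132302+0.000000i)
Accumulated sum +0.132302+0.000000i; after 4π/(2l+1) scaling, +0.237508+0.000000i ⇒ P_3 = 0.237508

0.237508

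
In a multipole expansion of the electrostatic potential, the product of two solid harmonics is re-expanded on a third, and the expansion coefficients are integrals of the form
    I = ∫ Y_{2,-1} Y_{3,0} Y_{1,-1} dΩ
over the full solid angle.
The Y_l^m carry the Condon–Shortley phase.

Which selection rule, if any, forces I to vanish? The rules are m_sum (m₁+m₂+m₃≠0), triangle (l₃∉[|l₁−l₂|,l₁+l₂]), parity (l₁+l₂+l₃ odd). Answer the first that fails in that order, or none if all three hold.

m₁+m₂+m₃ = -1 + 0 − 1 = -2  ✗
triangle: |2−3|=1 ≤ l₃=1 ≤ 2+3=5
parity: l₁+l₂+l₃ = 6 is even

m_sum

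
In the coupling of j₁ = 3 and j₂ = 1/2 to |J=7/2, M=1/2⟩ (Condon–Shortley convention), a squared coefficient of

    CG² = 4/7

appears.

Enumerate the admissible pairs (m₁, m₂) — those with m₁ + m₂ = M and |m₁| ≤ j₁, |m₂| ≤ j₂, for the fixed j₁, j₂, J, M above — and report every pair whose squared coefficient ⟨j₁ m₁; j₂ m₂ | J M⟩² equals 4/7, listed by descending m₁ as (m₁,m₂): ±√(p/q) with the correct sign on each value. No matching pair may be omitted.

(0,1/2): +√(4/7)

Admissible pairs with m₁+m₂ = M = 1/2: (0,1/2), (1,-1/2)
  (m₁,m₂)=(1,-1/2): CG² = 3/7, CG = +√(3/7)
  (m₁,m₂)=(0,1/2): CG² = 4/7, CG = +√(4/7)   ← matches the target
Pairs with CG² = 4/7: (0,1/2): +√(4/7)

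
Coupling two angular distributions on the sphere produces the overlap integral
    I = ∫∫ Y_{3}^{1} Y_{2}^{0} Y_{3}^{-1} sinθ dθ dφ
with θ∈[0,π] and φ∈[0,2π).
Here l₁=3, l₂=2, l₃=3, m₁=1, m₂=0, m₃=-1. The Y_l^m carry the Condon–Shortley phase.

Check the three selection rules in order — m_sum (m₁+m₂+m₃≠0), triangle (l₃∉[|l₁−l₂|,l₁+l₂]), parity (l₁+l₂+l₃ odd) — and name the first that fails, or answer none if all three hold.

none

azimuthal sum: 1 + 0 − 1 = 0  ✓
1 ≤ 3 ≤ 5 (triangle on l)  ✓
L = 3 + 2 + 3 = 8 (even)  ✓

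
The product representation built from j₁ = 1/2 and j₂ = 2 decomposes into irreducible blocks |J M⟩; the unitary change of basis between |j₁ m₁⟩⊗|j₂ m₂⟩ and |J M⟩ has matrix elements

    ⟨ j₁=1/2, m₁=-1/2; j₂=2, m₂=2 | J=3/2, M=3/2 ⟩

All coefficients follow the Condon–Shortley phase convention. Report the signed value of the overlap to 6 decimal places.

triangle: 1!·0!·3!/5! = 6/120
(j±m)!: 0!·1!·4!·0!·3!·0! = 144
prefactor² = (2J+1)·Δ·N² = 144/5
  k=1: −1/(1!·0!·0!·3!·0!·0!) = -1/6
Σ = -1/6  ⇒  CG² = 144/5·(-1/6)² = 4/5
CG = −√(4/5) = -0.894427

-0.894427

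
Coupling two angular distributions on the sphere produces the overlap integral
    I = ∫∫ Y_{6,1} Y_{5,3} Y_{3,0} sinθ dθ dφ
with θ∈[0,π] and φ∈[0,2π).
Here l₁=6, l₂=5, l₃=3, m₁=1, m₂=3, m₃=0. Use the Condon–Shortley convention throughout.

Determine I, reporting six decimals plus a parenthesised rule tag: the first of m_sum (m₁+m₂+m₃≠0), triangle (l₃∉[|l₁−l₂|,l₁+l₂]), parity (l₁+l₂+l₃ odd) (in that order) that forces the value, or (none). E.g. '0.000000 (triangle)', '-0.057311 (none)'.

0.000000 (m_sum)

Σmᵢ = 4 ≠ 0, so the φ-integral vanishes; I = 0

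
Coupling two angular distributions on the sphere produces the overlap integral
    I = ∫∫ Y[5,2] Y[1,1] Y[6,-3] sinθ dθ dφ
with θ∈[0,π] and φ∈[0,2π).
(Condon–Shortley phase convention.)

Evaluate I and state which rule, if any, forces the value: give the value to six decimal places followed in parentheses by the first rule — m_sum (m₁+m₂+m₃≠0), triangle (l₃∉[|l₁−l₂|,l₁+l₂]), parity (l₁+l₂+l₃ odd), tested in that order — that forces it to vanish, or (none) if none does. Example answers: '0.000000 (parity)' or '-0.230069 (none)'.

m-sum 0 ✓  L=12 even ✓  4≤6≤6 ✓
Π(2lᵢ+1) = 11×3×13 = 429
triangle coeff Δ(5,1,6) = 1/858
Σ_t [0,0]: t=0:+1/14400 = 1/14400
(3j)²=6/143 [(5 1 6; 0 0 0)], sign=+1
Σ_t [0,0]: t=0:+1/60480 = 1/60480
(3j)²=6/143 [(5 1 6; 2 1 -3)], sign=-1
⇒ 4πI² = 108/143
I = (-1)√(108/143/(4π)) = -0.24515397
No selection rule forces the value: the integral is nonzero (none).

-0.245154 (none)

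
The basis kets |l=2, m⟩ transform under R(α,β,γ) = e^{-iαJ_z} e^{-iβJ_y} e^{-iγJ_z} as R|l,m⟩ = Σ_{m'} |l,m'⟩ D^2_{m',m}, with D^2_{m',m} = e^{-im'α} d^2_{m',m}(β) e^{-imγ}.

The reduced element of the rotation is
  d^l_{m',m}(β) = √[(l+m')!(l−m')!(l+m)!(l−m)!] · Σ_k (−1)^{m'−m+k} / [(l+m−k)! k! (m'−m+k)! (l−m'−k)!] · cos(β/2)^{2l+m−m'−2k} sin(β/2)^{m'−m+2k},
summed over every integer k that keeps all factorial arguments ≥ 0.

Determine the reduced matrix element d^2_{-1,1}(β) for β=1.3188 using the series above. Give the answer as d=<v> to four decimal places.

d=0.5625

d^2_{-1,1}(β=1.3188) via the finite sum:
c=cos(1.318800/2)=0.790360, s=sin(1.318800/2)=0.612643; N=√[1·6·6·1]=6.000000
k∈{2,3} keeps every argument non-negative
  k=2: (−1)^0·6.0000/(2)·0.7904^2·0.6126^2 = +0.703373
  k=3: (−1)^1·6.0000/(6)·0.7904^0·0.6126^4 = -0.140873
d^2_{-1,1}(1.3188) = +0.703373 -0.140873 = +0.562500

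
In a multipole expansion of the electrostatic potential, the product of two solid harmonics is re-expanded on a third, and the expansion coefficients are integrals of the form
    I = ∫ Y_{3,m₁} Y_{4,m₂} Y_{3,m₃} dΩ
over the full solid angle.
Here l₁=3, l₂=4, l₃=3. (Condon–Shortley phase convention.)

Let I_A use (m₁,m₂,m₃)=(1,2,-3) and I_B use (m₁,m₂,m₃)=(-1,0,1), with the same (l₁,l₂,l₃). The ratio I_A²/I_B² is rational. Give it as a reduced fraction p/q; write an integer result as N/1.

54/1

Shared (l₁,l₂,l₃)=(3,4,3): N and (l;000)² cancel in I_A²/I_B².
A: Δ = 4!·2!·4!/11! = 1/34650; Racah Σ t=2..2: t=2:+1/192 = 1/192; ⇒ 3j(3 4 3; 1 2 -3)² = 3/77, sgn +1
B: Δ = 4!·2!·4!/11! = 1/34650; Racah Σ t=2..4: t=2:+1/32 t=3:−1/36 t=4:+1/1152 = 5/1152; ⇒ 3j(3 4 3; -1 0 1)² = 1/1386, sgn +1
I_A²/I_B² = (3/77)/(1/1386) = 54/1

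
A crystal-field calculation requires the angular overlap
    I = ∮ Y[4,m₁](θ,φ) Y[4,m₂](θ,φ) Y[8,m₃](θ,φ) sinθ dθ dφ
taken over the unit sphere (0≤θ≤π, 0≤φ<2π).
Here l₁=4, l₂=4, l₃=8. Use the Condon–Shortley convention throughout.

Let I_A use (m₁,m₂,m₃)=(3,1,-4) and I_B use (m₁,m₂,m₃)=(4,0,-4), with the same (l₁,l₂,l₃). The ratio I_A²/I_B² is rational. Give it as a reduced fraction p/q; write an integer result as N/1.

Shared (l₁,l₂,l₃)=(4,4,8): N and (l;000)² cancel in I_A²/I_B².
A: Δ = 0!·8!·8!/17! = 1/218790; Racah Σ t=0..0: t=0:+1/3628800 = 1/3628800; ⇒ 3j(4 4 8; 3 1 -4)² = 16/1105, sgn +1
B: Δ = 0!·8!·8!/17! = 1/218790; Racah Σ t=0..0: t=0:+1/23224320 = 1/23224320; ⇒ 3j(4 4 8; 4 0 -4)² = 1/442, sgn +1
I_A²/I_B² = (16/1105)/(1/442) = 32/5

32/5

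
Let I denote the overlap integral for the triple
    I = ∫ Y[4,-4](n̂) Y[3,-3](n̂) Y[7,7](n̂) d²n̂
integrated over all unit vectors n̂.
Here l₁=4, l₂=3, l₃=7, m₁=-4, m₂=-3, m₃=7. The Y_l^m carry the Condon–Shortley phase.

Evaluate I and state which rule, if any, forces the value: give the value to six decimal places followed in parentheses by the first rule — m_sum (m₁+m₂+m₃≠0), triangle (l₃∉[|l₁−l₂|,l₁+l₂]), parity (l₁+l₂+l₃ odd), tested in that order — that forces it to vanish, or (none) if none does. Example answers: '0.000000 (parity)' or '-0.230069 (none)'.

Rules hold: Σm=0, L=14 even, 1≤7≤7.
N = 9·7·15 = 945
Δ = 0!·8!·6!/15! = 1/45045
Racah Σ t=0..0: t=0:+1/20736 = 1/20736
⇒ 3j(4 3 7; 0 0 0)² = 35/1287, sgn -1
Racah Σ t=0..0: t=0:+1/29030400 = 1/29030400
⇒ 3j(4 3 7; -4 -3 7)² = 1/15, sgn +1
4πI² = N·(3j₀)²·(3jₘ)² = 245/143
I = -1·√(1.71329/4π) = -0.36924115
No selection rule forces the value: the integral is nonzero (none).

-0.369241 (none)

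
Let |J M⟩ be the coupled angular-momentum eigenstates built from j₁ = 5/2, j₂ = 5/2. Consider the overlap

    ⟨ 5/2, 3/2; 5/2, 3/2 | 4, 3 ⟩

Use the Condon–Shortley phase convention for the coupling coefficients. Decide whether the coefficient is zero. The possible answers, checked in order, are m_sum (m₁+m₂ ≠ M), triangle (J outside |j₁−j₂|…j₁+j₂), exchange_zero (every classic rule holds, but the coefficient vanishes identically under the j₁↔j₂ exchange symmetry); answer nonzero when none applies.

exchange_zero

m-sum: m₁+m₂ = 3/2+3/2 = 3, M = 3  ✓
triangle: |j₁−j₂| = 0 ≤ J = 4 ≤ j₁+j₂ = 5  ✓
exchange: j₁=j₂ and m₁=m₂, and (−1)^(j₁+j₂−J) = (−1)^1 = −1 forces ⟨j₁m₁;j₂m₂|JM⟩ = −⟨j₂m₂;j₁m₁|JM⟩ = −⟨j₁m₁;j₂m₂|JM⟩ ⇒ the coefficient vanishes identically
Racah sum check: Σ_k collapses to 0 ⇒ CG = 0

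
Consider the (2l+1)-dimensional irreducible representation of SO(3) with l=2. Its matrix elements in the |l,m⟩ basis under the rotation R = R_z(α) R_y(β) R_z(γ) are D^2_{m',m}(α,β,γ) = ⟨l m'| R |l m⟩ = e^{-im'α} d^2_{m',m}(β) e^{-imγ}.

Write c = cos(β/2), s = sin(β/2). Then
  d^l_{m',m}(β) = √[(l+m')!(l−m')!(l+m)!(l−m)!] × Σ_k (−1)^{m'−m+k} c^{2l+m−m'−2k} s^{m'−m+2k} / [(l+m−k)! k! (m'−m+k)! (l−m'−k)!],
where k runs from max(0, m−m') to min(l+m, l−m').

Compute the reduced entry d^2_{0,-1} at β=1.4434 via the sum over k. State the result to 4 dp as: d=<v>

d^2_{0,-1}(β=1.4434) via the finite sum:
Half-angle: c=0.750684, s=0.660662. N=√(2·2·1·6)=4.898979
Admissible k: 0..1 (factorial args all ≥0)
  k=0: (−1)^1·4.8990/(2)·0.7507^3·0.6607^1 = -0.684582
  k=1: (−1)^2·4.8990/(2)·0.7507^1·0.6607^3 = +0.530237
d^2_{0,-1}(1.4434) = -0.684582 +0.530237 = -0.154345

d=-0.1543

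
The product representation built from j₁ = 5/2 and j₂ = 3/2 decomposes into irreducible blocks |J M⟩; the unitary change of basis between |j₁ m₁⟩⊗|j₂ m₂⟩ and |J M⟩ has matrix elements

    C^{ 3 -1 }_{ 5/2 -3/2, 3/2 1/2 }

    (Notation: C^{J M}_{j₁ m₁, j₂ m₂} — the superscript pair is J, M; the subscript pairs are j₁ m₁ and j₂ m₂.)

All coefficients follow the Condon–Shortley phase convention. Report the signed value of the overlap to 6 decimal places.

-0.639010  (= −√(49/120))

j₁+j₂−J=1  J+j₁−j₂=4  J−j₁+j₂=2  j₁+j₂+J+1=8
(j₁±m₁, j₂±m₂, J±M) = (1,4,2,1,2,4)
P² = 96/5
sum k=0..1:
  [0] +1/48 = 1/48
  [1] −1/6 = -1/6
S = -7/48
C² = P²·S² = 49/120 ; C = -0.639010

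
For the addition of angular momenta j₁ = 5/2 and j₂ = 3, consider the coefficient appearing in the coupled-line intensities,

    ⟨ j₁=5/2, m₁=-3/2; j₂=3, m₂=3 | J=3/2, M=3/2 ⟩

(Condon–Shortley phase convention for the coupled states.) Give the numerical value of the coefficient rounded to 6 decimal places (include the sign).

j₁+j₂−J=4  J+j₁−j₂=1  J−j₁+j₂=2  j₁+j₂+J+1=8
(j₁±m₁, j₂±m₂, J±M) = (1,4,6,0,3,0)
P² = 3456/7
sum k=4..4:
  [4] +1/48 = 1/48
S = 1/48
C² = P²·S² = 3/14 ; C = +0.462910

+√(3/14) ≈ +0.462910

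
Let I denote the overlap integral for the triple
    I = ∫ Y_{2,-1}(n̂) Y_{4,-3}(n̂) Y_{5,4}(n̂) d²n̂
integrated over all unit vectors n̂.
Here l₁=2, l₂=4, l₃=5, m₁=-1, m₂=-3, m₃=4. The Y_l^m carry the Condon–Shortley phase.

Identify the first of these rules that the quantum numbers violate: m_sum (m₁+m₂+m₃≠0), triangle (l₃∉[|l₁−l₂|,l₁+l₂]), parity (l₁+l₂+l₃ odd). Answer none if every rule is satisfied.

m₁+m₂+m₃ = -1 − 3 + 4 = 0  ✓
triangle: |2−4|=2 ≤ l₃=5 ≤ 2+4=6  ✓
parity: l₁+l₂+l₃ = 11 is odd  ✗

parity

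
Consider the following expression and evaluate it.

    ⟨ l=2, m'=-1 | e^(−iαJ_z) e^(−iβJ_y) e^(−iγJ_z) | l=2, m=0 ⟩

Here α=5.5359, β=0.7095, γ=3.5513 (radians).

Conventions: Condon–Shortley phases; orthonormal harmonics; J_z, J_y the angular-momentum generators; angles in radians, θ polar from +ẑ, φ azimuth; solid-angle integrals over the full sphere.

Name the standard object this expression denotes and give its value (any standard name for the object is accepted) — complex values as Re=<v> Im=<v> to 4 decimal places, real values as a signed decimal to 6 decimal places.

This is a Wigner D-matrix element — the rotation-matrix element ⟨l m'| R(α,β,γ) |l m⟩ in the angular-momentum basis.
Split into d^2_{-1,0}(β=0.7095) × two z-phases.
Half-angle: c=0.937733, s=0.347356. N=√(1·6·2·2)=4.898979
Admissible k: 1..2 (factorial args all ≥0)
  k=1: (−1)^0·4.8990/(2)·0.9377^3·0.3474^1 = +0.701598
  k=2: (−1)^1·4.8990/(2)·0.9377^1·0.3474^3 = -0.096267
d^2_{-1,0}(0.7095) = +0.701598 -0.096267 = +0.605331
D = (+0.733537-0.679650i)·(+0.605331)·(+1.000000+0.000000i) = +0.444032-0.411413i

Wigner D-matrix element, Re=0.4440 Im=-0.4114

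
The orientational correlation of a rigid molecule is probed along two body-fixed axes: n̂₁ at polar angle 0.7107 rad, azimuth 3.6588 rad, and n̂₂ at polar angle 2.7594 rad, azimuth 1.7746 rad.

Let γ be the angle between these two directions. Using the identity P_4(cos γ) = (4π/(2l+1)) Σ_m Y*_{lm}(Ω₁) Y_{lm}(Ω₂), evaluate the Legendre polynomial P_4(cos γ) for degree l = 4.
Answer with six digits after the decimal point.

-0.291394

Summing Y*_{l m}(θ₁,φ₁)·Y_{l m}(θ₂,φ₂) over m ∈ [−4, 4]; prefactor 4π/(2·4+1) = 1.396263:
  [-4]  conj(Y_{4,-4})(Ω₁) = -0.038288+0.070414i ; Y_{4,-4}(Ω₂) = +0.005871-0.006232i ; Δ = +0.000214+0.000652i
  [-3]  conj(Y_{4,-3})(Ω₁) = -0.005050-0.263328i ; Y_{4,-3}(Ω₂) = -0.034584-0.049333i ; Δ = -0.012816+0.009356i
  [-2]  conj(Y_{4,-2})(Ω₁) = +0.219784+0.369681i ; Y_{4,-2}(Ω₂) = -0.214718+0.092713i ; Δ = -0.081466-0.059000i
  [-1]  conj(Y_{4,-1})(Ω₁) = -0.207573-0.118080i ; Y_{4,-1}(Ω₂) = +0.100275+0.485187i ; Δ = +0.036476-0.112552i
  [+0]  conj(Y_{4,0})(Ω₁) = -0.283934-0.000000i ; Y_{4,0}(Ω₂) = +0.329345+0.000000i ; Δ = -0.093512-0.000000i
  [+1]  conj(Y_{4,1})(Ω₁) = +0.207573-0.118080i ; Y_{4,1}(Ω₂) = -0.100275+0.485187i ; Δ = +0.036476+0.112552i
  [+2]  conj(Y_{4,2})(Ω₁) = +0.219784-0.369681i ; Y_{4,2}(Ω₂) = -0.214718-0.092713i ; Δ = -0.081466+0.059000i
  [+3]  conj(Y_{4,3})(Ω₁) = +0.005050-0.263328i ; Y_{4,3}(Ω₂) = +0.034584-0.049333i ; Δ = -0.012816-0.009356i
  [+4]  conj(Y_{4,4})(Ω₁) = -0.038288-0.070414i ; Y_{4,4}(Ω₂) = +0.005871+0.006232i ; Δ = +0.000214-0.000652i
Σ over m = -0.208695-0.000000i; ×(4π/9) → -0.291394-0.000000i. Real part: -0.291394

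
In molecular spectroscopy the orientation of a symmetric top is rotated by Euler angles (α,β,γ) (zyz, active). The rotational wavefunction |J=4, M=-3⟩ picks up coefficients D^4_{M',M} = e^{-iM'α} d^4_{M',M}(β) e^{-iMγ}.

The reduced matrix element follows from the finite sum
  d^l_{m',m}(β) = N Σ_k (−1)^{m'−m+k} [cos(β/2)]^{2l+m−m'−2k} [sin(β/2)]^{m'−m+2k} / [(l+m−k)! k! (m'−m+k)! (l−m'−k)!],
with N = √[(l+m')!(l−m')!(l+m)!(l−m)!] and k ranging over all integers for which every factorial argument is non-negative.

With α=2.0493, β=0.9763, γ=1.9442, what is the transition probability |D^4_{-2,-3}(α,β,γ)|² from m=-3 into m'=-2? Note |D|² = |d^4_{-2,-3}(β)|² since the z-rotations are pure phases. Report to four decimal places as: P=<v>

Split into d^4_{-2,-3}(β=0.9763) × two z-phases.
With c≡cos(β/2)=0.883202 and s≡sin(β/2)=0.468993, N=[2·720·1·5040]^{1/2}=2693.993318
k∈{0,1} keeps every argument non-negative
  k=0: (−1)^1·2693.9933/(720)·0.8832^7·0.4690^1 = -0.735615
  k=1: (−1)^2·2693.9933/(240)·0.8832^5·0.4690^3 = +0.622277
d^4_{-2,-3}(0.9763) = -0.735615 +0.622277 = -0.113338
|D^4_{-2,-3}|² = |d^4_{-2,-3}(β)|² = (-0.113338)² = 0.012845 (the z-rotation phases have unit modulus)

P=0.0128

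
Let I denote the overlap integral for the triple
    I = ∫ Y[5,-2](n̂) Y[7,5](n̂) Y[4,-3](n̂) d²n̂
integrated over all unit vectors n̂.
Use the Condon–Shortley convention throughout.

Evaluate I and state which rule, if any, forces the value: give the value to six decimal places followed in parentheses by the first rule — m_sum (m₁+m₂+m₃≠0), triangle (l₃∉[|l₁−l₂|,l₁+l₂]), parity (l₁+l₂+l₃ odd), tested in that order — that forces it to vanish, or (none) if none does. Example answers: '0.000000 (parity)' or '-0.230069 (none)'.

-0.026159 (none)

Checks pass: Σm=0; 16 even; l₃=4∈[2,12].
(2·5+1)(2·7+1)(2·4+1) = 1485
Δ: 8! 2! 6! / 17! → 1/6126120
sum: t=3:−1/69120 t=4:+1/20736 t=5:−1/69120 = 1/51840
3j²(5 7 4; 0 0 0) = Δ·Π!·Σ² = 280/21879  (sign +1)
sum: t=6:+1/1036800 t=7:−1/1209600 = 1/7257600
3j²(5 7 4; -2 5 -3) = Δ·Π!·Σ² = 1/2210  (sign -1)
combine: 4πI² = 1485·280/21879·1/2210 = 420/48841
take √, sign -1: I = -0.02615938
No selection rule forces the value: the integral is nonzero (none).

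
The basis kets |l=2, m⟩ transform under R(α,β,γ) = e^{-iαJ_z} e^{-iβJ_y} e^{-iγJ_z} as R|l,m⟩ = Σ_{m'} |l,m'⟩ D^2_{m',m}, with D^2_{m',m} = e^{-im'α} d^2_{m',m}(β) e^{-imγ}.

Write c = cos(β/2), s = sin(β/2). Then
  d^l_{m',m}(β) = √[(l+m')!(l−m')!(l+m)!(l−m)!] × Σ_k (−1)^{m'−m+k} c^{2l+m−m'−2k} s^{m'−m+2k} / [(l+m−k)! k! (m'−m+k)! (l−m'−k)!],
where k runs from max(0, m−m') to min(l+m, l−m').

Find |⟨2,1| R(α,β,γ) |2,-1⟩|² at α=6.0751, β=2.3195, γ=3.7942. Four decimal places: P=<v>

P=0.0922

Split into d^2_{1,-1}(β=2.3195) × two z-phases.
c=cos(2.319500/2)=0.399569, s=sin(2.319500/2)=0.916703; N=√[6·1·1·6]=6.000000
k∈{0,1} keeps every argument non-negative
  k=0: (−1)^2·6.0000/(2)·0.3996^2·0.9167^2 = +0.402496
  k=1: (−1)^3·6.0000/(6)·0.3996^0·0.9167^4 = -0.706179
d^2_{1,-1}(2.3195) = +0.402496 -0.706179 = -0.303683
|D^2_{1,-1}|² = |d^2_{1,-1}(β)|² = (-0.303683)² = 0.092224 (the z-rotation phases have unit modulus)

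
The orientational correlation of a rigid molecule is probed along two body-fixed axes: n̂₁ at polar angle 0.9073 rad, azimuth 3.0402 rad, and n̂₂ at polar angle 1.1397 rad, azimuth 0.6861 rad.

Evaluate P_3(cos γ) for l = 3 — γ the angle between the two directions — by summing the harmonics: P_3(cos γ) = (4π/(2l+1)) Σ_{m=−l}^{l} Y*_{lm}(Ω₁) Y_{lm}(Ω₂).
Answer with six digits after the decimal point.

0.333561

Addition theorem: P_3(cos γ) = (4π/7) Σ_m Y*_{lm}(Ω₁) Y_{lm}(Ω₂), m = −3…3:
  m=-3: (-0.194662+0.061108i) × (-0.146552-0.276417i) = +0.045419+0.044852i  (running Σ = +0.045419+0.044852i)
  m=-2: (+0.382672-0.078682i) × (+0.069543-0.345557i) = -0.000577-0.137706i  (running Σ = +0.044843-0.092854i)
  m=-1: (-0.227093+0.023105i) × (-0.028836+0.023611i) = +0.006003-0.006028i  (running Σ = +0.050846-0.098882i)
  m=0: (-0.253615-0.000000i) × (-0.331670+0.000000i) = +0.084117+0.000000i  (running Σ = +0.134962-0.098882i)
  m=1: (+0.227093+0.023105i) × (+0.028836+0.023611i) = +0.006003+0.006028i  (running Σ = +0.140965-0.092854i)
  m=2: (+0.382672+0.078682i) × (+0.069543+0.345557i) = -0.000577+0.137706i  (running Σ = +0.140388+0.044852i)
  m=3: (+0.194662+0.061108i) × (+0.146552-0.276417i) = +0.045419-0.044852i  (running Σ = +0.185808+0.000000i)
Σ over m = +0.185808+0.000000i; ×(4π/7) → +0.333561+0.000000i. Real part: 0.333561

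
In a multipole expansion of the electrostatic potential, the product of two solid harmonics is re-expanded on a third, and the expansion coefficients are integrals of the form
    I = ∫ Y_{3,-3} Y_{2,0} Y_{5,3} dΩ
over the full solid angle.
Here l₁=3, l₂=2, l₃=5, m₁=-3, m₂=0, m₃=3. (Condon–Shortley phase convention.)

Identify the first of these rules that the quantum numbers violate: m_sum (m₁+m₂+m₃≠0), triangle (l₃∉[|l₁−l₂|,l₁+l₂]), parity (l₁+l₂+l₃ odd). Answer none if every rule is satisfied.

azimuthal sum: -3 + 0 + 3 = 0  ✓
1 ≤ 5 ≤ 5 (triangle on l)  ✓
L = 3 + 2 + 5 = 10 (even)  ✓

none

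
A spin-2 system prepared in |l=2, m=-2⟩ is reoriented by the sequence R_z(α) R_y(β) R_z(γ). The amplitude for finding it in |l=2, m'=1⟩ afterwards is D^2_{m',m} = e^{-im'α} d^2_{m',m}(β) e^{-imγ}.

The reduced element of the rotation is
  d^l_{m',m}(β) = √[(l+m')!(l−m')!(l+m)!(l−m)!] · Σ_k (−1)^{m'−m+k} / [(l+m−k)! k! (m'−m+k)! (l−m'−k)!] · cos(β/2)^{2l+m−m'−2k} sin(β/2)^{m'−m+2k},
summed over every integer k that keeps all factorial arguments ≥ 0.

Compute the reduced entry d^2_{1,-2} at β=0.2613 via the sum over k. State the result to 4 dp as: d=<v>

d=-0.0044

d^2_{1,-2}(β=0.2613) via the finite sum:
c=cos(0.261300/2)=0.991477, s=sin(0.261300/2)=0.130279; N=√[6·1·1·24]=12.000000
The bounds max(0,m−m')=0 and min(l+m,l−m')=0 give 1 term
  k=0: (−1)^3·12.0000/(6)·0.9915^1·0.1303^3 = -0.004385
d^2_{1,-2}(0.2613) = -0.004385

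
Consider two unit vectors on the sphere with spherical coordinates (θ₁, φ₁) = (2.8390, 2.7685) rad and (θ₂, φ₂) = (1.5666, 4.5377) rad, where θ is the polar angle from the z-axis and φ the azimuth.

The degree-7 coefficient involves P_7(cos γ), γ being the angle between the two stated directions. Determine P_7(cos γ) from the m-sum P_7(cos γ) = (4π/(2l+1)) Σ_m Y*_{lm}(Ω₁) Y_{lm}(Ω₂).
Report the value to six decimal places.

Term-by-term m-sum for l=7 (normalisation 4π/15 = 0.837758):
  [-7]  conj(Y_{7,-7})(Ω₁) = +0.000090+0.000053i ; Y_{7,-7}(Ω₂) = +0.470041-0.170500i ; Δ = +0.000051+0.000009i
  [-6]  conj(Y_{7,-6})(Ω₁) = +0.000774+0.000982i ; Y_{7,-6}(Ω₂) = -0.003919-0.006803i ; Δ = +0.000004-0.000009i
  [-5]  conj(Y_{7,-5})(Ω₁) = +0.002716+0.008949i ; Y_{7,-5}(Ω₂) = +0.281191-0.235574i ; Δ = +0.002872+0.001876i
  [-4]  conj(Y_{7,-4})(Ω₁) = -0.003828+0.048714i ; Y_{7,-4}(Ω₂) = -0.007073-0.005942i ; Δ = +0.000317-0.000322i
  [-3]  conj(Y_{7,-3})(Ω₁) = -0.078678+0.162247i ; Y_{7,-3}(Ω₂) = +0.166016-0.287237i ; Δ = +0.033541+0.049535i
  [-2]  conj(Y_{7,-2})(Ω₁) = -0.326226+0.301594i ; Y_{7,-2}(Ω₂) = -0.009252-0.003371i ; Δ = +0.004035-0.001691i
  [-1]  conj(Y_{7,-1})(Ω₁) = -0.559797+0.219119i ; Y_{7,-1}(Ω₂) = +0.055480-0.314358i ; Δ = +0.037824+0.188133i
  [+0]  conj(Y_{7,0})(Ω₁) = -0.078385-0.000000i ; Y_{7,0}(Ω₂) = -0.010027+0.000000i ; Δ = +0.000786+0.000000i
  [+1]  conj(Y_{7,1})(Ω₁) = +0.559797+0.219119i ; Y_{7,1}(Ω₂) = -0.055480-0.314358i ; Δ = +0.037824-0.188133i
  [+2]  conj(Y_{7,2})(Ω₁) = -0.326226-0.301594i ; Y_{7,2}(Ω₂) = -0.009252+0.003371i ; Δ = +0.004035+0.001691i
  [+3]  conj(Y_{7,3})(Ω₁) = +0.078678+0.162247i ; Y_{7,3}(Ω₂) = -0.166016-0.287237i ; Δ = +0.033541-0.049535i
  [+4]  conj(Y_{7,4})(Ω₁) = -0.003828-0.048714i ; Y_{7,4}(Ω₂) = -0.007073+0.005942i ; Δ = +0.000317+0.000322i
  [+5]  conj(Y_{7,5})(Ω₁) = -0.002716+0.008949i ; Y_{7,5}(Ω₂) = -0.281191-0.235574i ; Δ = +0.002872-0.001876i
  [+6]  conj(Y_{7,6})(Ω₁) = +0.000774-0.000982i ; Y_{7,6}(Ω₂) = -0.003919+0.006803i ; Δ = +0.000004+0.000009i
  [+7]  conj(Y_{7,7})(Ω₁) = -0.000090+0.000053i ; Y_{7,7}(Ω₂) = -0.470041-0.170500i ; Δ = +0.000051-0.000009i
Accumulated sum +0.158073-0.000000i; after 4π/(2l+1) scaling, +0.132427-0.000000i ⇒ P_7 = 0.132427

0.132427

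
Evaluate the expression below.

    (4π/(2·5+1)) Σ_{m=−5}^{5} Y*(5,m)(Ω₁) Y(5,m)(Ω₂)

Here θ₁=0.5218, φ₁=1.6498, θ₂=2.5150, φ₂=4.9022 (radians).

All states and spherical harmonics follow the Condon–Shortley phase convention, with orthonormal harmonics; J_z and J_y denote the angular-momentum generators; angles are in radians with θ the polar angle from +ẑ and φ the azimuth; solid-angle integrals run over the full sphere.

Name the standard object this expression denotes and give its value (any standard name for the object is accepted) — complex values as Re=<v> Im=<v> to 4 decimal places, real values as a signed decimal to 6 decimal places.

This sum is the spherical-harmonic addition theorem: it equals the Legendre polynomial P_l(cos γ) of the angle γ between the two directions.
Expand P_5 via completeness: Σ_{m} conj(Y_{5,m}) at Ω₁ times Y_{5,m} at Ω₂ —
  m=-5: Y*=-0.005495+0.013180i  Y=+0.026157+0.018742i  product -0.000391+0.000242i
  m=-4: Y*=+0.074649+0.024408i  Y=-0.101961+0.096763i  product -0.009973+0.004735i
  m=-3: Y*=+0.057979-0.240026i  Y=-0.184478-0.288170i  product -0.079864+0.027572i
  m=-2: Y*=-0.452277-0.072064i  Y=+0.424603-0.169406i  product -0.204246+0.046020i
  m=-1: Y*=-0.029479+0.372362i  Y=+0.030299+0.157707i  product -0.059617+0.006633i
  m=+0: Y*=-0.205230-0.000000i  Y=+0.360644+0.000000i  product -0.074015-0.000000i
  m=+1: Y*=+0.029479+0.372362i  Y=-0.030299+0.157707i  product -0.059617-0.006633i
  m=+2: Y*=-0.452277+0.072064i  Y=+0.424603+0.169406i  product -0.204246-0.046020i
  m=+3: Y*=-0.057979-0.240026i  Y=+0.184478-0.288170i  product -0.079864-0.027572i
  m=+4: Y*=+0.074649-0.024408i  Y=-0.101961-0.096763i  product -0.009973-0.004735i
  m=+5: Y*=+0.005495+0.013180i  Y=-0.026157+0.018742i  product -0.000391-0.000242i
Total Σ_m = -0.782198+0.000000i. Multiply by 1.142397: -0.893581+0.000000i. P_5(cos γ) = -0.893581

Legendre polynomial (addition theorem), -0.893581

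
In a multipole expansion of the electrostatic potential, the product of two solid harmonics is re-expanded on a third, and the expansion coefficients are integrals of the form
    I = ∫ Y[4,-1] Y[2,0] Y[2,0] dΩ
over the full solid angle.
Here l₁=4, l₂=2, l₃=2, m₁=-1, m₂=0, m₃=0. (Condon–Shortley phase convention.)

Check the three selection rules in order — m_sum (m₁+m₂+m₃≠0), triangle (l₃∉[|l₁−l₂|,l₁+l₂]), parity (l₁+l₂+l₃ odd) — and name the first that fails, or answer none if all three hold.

m_sum

Σmᵢ = -1  ✗
l₃∈[|l₁−l₂|,l₁+l₂]=[2,6], have l₃=2
Σlᵢ = 8 ⇒ even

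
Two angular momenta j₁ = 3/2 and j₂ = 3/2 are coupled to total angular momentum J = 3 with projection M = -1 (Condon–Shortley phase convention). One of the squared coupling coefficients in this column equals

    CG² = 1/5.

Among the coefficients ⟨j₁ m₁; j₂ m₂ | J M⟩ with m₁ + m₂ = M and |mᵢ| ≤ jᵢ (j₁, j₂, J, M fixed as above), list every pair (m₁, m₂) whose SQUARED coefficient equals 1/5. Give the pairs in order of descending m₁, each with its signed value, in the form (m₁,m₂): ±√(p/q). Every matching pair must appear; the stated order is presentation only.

(1/2,-3/2): +√(1/5); (-3/2,1/2): +√(1/5)

Admissible pairs with m₁+m₂ = M = -1: (-3/2,1/2), (-1/2,-1/2), (1/2,-3/2)
  (m₁,m₂)=(1/2,-3/2): CG² = 1/5, CG = +√(1/5)   ← matches the target
  (m₁,m₂)=(-1/2,-1/2): CG² = 3/5, CG = +√(3/5)
  (m₁,m₂)=(-3/2,1/2): CG² = 1/5, CG = +√(1/5)   ← matches the target
Pairs with CG² = 1/5: (1/2,-3/2): +√(1/5); (-3/2,1/2): +√(1/5)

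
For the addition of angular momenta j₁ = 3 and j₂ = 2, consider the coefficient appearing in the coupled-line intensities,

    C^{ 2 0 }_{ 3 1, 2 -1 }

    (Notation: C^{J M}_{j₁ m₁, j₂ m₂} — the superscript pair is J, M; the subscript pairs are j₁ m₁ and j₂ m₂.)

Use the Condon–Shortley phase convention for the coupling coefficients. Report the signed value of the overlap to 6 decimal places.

-0.377964  (= −√(1/7))

√[5·3!3!1!/8! · 4!2!1!3!2!2!] = √(36/7)
  +(−1)^0/∏(0,3,2,1,1,0)! = 1/12  (running 1/12)
  +(−1)^1/∏(1,2,1,0,2,1)! = -1/4  (running -1/6)
⟨..|..⟩ = √(36/7)·(-1/6) = -0.377964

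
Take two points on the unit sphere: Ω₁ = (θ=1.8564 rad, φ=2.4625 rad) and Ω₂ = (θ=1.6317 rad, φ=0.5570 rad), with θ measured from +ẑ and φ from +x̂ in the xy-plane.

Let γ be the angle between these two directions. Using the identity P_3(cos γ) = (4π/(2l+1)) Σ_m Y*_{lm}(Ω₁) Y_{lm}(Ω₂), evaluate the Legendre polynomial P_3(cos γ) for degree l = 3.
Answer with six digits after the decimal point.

Expand P_3 via completeness: Σ_{m} conj(Y_{3,m}) at Ω₁ times Y_{3,m} at Ω₂ —
  term(m=-3) = (0.129010, -0.082090)   from Y*(Ω₁)=(0.165753, 0.329170), Y(Ω₂)=(-0.041506, -0.412826)
  term(m=-2) = (-0.012882, -0.010194)   from Y*(Ω₁)=(-0.055934, 0.259108), Y(Ω₂)=(-0.027335, 0.055620)
  term(m=-1) = (-0.019451, 0.055926)   from Y*(Ω₁)=(0.145529, -0.117466), Y(Ω₂)=(-0.268749, 0.167371)
  term(m=+0) = (0.018534, 0.000000)   from Y*(Ω₁)=(0.273686, -0.000000), Y(Ω₂)=(0.067721, 0.000000)
  term(m=+1) = (-0.019451, -0.055926)   from Y*(Ω₁)=(-0.145529, -0.117466), Y(Ω₂)=(0.268749, 0.167371)
  term(m=+2) = (-0.012882, 0.010194)   from Y*(Ω₁)=(-0.055934, -0.259108), Y(Ω₂)=(-0.027335, -0.055620)
  term(m=+3) = (0.129010, 0.082090)   from Y*(Ω₁)=(-0.165753, 0.329170), Y(Ω₂)=(0.041506, -0.412826)
Σ over m = (0.211889, 0.000000); ×(4π/7) → (0.380382, 0.000000). Real part: 0.380382

0.380382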